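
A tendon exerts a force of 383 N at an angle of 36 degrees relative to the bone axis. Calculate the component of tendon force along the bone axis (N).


F_eff = F_tendon * cos(theta)
theta = 36 deg = 0.6283 rad
cos(theta) = 0.8090
F_eff = 383 * 0.8090
F_eff = 309.8535


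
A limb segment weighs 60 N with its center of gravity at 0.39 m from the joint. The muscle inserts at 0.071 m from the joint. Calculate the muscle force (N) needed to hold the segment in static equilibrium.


F_muscle = W * d_load / d_muscle
F_muscle = 60 * 0.39 / 0.071
Numerator = 23.4000
F_muscle = 329.5775


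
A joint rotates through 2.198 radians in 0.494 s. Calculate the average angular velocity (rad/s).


omega = delta_theta / delta_t
omega = 2.198 / 0.494
omega = 4.4494


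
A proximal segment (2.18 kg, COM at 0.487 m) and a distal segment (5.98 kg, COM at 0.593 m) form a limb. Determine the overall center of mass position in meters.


COM = (m1*x1 + m2*x2) / (m1 + m2)
COM = (2.18*0.487 + 5.98*0.593) / (2.18 + 5.98)
Numerator = 4.6078
Denominator = 8.1600
COM = 0.5647


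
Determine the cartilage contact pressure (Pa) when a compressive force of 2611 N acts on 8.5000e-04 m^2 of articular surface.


P = F / A
P = 2611 / 8.5000e-04
P = 3.0718e+06


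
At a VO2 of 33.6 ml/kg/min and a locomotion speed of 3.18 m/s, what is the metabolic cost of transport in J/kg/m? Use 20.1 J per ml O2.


Power per kg = VO2 * 20.1 / 60
Power per kg = 33.6 * 20.1 / 60 = 11.2560 W/kg
Cost = power_per_kg / speed
Cost = 11.2560 / 3.18
Cost = 3.5396


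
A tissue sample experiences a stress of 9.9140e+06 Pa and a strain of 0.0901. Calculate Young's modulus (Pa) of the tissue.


E = stress / strain
E = 9.9140e+06 / 0.0901
E = 1.1003e+08


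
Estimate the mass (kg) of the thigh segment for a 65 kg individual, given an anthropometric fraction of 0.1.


m_segment = body_mass * fraction
m_segment = 65 * 0.1
m_segment = 6.5000


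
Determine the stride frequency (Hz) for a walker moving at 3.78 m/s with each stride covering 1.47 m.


f = v / stride_length
f = 3.78 / 1.47
f = 2.5714


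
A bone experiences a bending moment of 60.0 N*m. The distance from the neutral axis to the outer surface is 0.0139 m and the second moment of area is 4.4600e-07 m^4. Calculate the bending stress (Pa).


sigma = M * c / I
sigma = 60.0 * 0.0139 / 4.4600e-07
M * c = 0.8340
sigma = 1.8700e+06


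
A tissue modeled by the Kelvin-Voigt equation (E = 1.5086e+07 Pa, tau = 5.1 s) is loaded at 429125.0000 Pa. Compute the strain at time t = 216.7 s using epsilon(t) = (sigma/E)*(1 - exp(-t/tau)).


epsilon(t) = (sigma/E) * (1 - exp(-t/tau))
sigma/E = 429125.0000 / 1.5086e+07 = 0.0284
exp(-t/tau) = exp(-216.7 / 5.1) = 3.5216e-19
epsilon = 0.0284 * (1 - 3.5216e-19)
epsilon = 0.0284


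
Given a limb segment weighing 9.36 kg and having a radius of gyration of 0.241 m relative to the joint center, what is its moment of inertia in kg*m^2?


I = m * k^2
I = 9.36 * 0.241^2
k^2 = 0.0581
I = 0.5436


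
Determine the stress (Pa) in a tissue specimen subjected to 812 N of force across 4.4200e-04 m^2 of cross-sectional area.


stress = F / A
stress = 812 / 4.4200e-04
stress = 1.8371e+06


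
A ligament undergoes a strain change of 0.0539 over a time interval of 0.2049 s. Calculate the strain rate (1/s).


strain_rate = delta_strain / delta_t
strain_rate = 0.0539 / 0.2049
strain_rate = 0.2631


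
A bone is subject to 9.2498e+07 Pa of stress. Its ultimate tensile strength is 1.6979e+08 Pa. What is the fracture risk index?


FRI = applied / ultimate
FRI = 9.2498e+07 / 1.6979e+08
FRI = 0.5448


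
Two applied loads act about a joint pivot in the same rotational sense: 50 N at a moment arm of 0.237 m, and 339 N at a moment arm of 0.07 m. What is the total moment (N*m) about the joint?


M = F1 * d1 + F2 * d2
M = 50 * 0.237 + 339 * 0.07
M = 11.8500 + 23.7300
M = 35.5800


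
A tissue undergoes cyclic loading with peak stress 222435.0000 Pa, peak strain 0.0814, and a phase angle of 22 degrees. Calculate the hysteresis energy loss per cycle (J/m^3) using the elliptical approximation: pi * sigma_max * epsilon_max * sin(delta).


E_loss = pi * sigma_max * epsilon_max * sin(delta)
delta = 22 deg = 0.3840 rad
sin(delta) = 0.3746
E_loss = pi * 222435.0000 * 0.0814 * 0.3746
E_loss = 21308.4971


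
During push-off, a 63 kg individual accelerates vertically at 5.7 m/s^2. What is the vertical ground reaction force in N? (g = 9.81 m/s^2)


GRF = m * (g + a)
GRF = 63 * (9.81 + 5.7)
GRF = 63 * 15.5100
GRF = 977.1300


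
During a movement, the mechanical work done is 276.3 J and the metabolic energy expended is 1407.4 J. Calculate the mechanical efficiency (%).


eta = (W_mech / E_meta) * 100
eta = (276.3 / 1407.4) * 100
ratio = 0.1963
eta = 19.6319


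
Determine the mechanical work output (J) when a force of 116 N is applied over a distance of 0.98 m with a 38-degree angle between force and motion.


W = F * d * cos(theta)
theta = 38 deg = 0.6632 rad
cos(theta) = 0.7880
W = 116 * 0.98 * 0.7880
W = 89.5811


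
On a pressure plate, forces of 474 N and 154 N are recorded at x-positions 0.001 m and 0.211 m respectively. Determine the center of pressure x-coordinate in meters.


COP_x = (F1*x1 + F2*x2) / (F1 + F2)
COP_x = (474*0.001 + 154*0.211) / (474 + 154)
Numerator = 32.9680
Denominator = 628
COP_x = 0.0525


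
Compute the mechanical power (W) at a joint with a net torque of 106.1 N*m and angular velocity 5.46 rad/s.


P = M * omega
P = 106.1 * 5.46
P = 579.3060


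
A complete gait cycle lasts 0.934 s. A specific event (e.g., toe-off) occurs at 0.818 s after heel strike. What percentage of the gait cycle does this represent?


pct = (event_time / cycle_time) * 100
pct = (0.818 / 0.934) * 100
ratio = 0.8758
pct = 87.5803


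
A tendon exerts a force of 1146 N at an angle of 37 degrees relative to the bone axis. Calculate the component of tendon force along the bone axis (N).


F_eff = F_tendon * cos(theta)
theta = 37 deg = 0.6458 rad
cos(theta) = 0.7986
F_eff = 1146 * 0.7986
F_eff = 915.2363


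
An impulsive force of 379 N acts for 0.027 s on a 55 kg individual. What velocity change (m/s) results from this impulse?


J = F * dt = 379 * 0.027 = 10.2330 N*s
delta_v = J / m
delta_v = 10.2330 / 55
delta_v = 0.1861


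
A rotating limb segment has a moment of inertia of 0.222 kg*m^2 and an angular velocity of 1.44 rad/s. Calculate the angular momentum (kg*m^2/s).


L = I * omega
L = 0.222 * 1.44
L = 0.3197


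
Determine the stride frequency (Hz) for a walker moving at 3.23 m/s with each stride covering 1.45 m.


f = v / stride_length
f = 3.23 / 1.45
f = 2.2276


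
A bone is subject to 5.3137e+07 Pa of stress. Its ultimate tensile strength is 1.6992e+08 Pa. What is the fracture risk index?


FRI = applied / ultimate
FRI = 5.3137e+07 / 1.6992e+08
FRI = 0.3127


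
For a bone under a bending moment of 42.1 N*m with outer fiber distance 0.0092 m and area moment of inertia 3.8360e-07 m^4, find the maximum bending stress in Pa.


sigma = M * c / I
sigma = 42.1 * 0.0092 / 3.8360e-07
M * c = 0.3873
sigma = 1.0097e+06


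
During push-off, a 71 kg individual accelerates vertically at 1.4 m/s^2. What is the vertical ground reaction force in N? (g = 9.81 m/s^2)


GRF = m * (g + a)
GRF = 71 * (9.81 + 1.4)
GRF = 71 * 11.2100
GRF = 795.9100


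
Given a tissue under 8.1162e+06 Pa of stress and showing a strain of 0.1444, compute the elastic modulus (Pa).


E = stress / strain
E = 8.1162e+06 / 0.1444
E = 5.6206e+07


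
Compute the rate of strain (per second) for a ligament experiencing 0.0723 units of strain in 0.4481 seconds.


strain_rate = delta_strain / delta_t
strain_rate = 0.0723 / 0.4481
strain_rate = 0.1613


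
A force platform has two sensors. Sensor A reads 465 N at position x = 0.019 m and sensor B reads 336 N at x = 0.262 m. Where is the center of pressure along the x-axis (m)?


COP_x = (F1*x1 + F2*x2) / (F1 + F2)
COP_x = (465*0.019 + 336*0.262) / (465 + 336)
Numerator = 96.8670
Denominator = 801
COP_x = 0.1209


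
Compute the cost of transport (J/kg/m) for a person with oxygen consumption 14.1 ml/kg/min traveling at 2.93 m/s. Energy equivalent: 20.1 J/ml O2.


Power per kg = VO2 * 20.1 / 60
Power per kg = 14.1 * 20.1 / 60 = 4.7235 W/kg
Cost = power_per_kg / speed
Cost = 4.7235 / 2.93
Cost = 1.6121


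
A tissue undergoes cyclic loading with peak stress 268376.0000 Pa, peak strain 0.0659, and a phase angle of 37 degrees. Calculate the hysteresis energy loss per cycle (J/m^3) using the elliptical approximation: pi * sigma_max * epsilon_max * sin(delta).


E_loss = pi * sigma_max * epsilon_max * sin(delta)
delta = 37 deg = 0.6458 rad
sin(delta) = 0.6018
E_loss = pi * 268376.0000 * 0.0659 * 0.6018
E_loss = 33438.1305


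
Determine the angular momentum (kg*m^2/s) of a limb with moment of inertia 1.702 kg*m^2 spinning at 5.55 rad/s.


L = I * omega
L = 1.702 * 5.55
L = 9.4461


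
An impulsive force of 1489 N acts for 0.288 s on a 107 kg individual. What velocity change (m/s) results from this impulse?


J = F * dt = 1489 * 0.288 = 428.8320 N*s
delta_v = J / m
delta_v = 428.8320 / 107
delta_v = 4.0078


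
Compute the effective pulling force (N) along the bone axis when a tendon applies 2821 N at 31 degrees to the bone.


F_eff = F_tendon * cos(theta)
theta = 31 deg = 0.5411 rad
cos(theta) = 0.8572
F_eff = 2821 * 0.8572
F_eff = 2418.0690


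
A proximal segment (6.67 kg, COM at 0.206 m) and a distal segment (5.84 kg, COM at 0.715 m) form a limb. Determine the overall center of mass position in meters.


COM = (m1*x1 + m2*x2) / (m1 + m2)
COM = (6.67*0.206 + 5.84*0.715) / (6.67 + 5.84)
Numerator = 5.5496
Denominator = 12.5100
COM = 0.4436


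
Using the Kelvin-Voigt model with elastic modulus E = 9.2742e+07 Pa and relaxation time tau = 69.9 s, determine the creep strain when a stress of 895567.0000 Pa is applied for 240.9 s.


epsilon(t) = (sigma/E) * (1 - exp(-t/tau))
sigma/E = 895567.0000 / 9.2742e+07 = 0.0097
exp(-t/tau) = exp(-240.9 / 69.9) = 0.0319
epsilon = 0.0097 * (1 - 0.0319)
epsilon = 0.0093


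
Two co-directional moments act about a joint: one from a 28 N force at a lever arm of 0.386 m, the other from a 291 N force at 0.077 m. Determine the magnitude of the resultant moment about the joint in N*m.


M = F1 * d1 + F2 * d2
M = 28 * 0.386 + 291 * 0.077
M = 10.8080 + 22.4070
M = 33.2150


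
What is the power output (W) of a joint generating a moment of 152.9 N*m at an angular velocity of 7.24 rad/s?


P = M * omega
P = 152.9 * 7.24
P = 1106.9960


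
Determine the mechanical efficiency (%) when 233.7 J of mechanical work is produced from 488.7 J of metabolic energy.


eta = (W_mech / E_meta) * 100
eta = (233.7 / 488.7) * 100
ratio = 0.4782
eta = 47.8207


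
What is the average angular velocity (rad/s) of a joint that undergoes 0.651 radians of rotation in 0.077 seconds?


omega = delta_theta / delta_t
omega = 0.651 / 0.077
omega = 8.4545


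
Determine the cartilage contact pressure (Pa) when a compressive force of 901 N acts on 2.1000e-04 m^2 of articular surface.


P = F / A
P = 901 / 2.1000e-04
P = 4.2905e+06


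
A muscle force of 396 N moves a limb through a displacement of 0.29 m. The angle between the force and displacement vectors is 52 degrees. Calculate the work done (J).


W = F * d * cos(theta)
theta = 52 deg = 0.9076 rad
cos(theta) = 0.6157
W = 396 * 0.29 * 0.6157
W = 70.7026


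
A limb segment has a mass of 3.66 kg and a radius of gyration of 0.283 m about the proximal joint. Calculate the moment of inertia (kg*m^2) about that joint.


I = m * k^2
I = 3.66 * 0.283^2
k^2 = 0.0801
I = 0.2931


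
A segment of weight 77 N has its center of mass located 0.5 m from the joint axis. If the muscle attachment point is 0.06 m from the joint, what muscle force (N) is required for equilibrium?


F_muscle = W * d_load / d_muscle
F_muscle = 77 * 0.5 / 0.06
Numerator = 38.5000
F_muscle = 641.6667


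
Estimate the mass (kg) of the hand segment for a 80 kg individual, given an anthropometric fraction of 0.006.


m_segment = body_mass * fraction
m_segment = 80 * 0.006
m_segment = 0.4800


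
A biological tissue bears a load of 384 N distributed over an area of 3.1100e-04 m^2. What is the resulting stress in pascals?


stress = F / A
stress = 384 / 3.1100e-04
stress = 1.2347e+06


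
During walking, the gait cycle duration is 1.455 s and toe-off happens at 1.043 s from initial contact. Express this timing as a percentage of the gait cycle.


pct = (event_time / cycle_time) * 100
pct = (1.043 / 1.455) * 100
ratio = 0.7168
pct = 71.6838


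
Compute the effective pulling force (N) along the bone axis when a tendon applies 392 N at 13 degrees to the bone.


F_eff = F_tendon * cos(theta)
theta = 13 deg = 0.2269 rad
cos(theta) = 0.9744
F_eff = 392 * 0.9744
F_eff = 381.9531


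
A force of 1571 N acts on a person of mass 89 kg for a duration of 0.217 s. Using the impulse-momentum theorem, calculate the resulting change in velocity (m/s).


J = F * dt = 1571 * 0.217 = 340.9070 N*s
delta_v = J / m
delta_v = 340.9070 / 89
delta_v = 3.8304


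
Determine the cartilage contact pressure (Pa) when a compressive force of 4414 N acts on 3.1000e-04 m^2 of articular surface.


P = F / A
P = 4414 / 3.1000e-04
P = 1.4239e+07


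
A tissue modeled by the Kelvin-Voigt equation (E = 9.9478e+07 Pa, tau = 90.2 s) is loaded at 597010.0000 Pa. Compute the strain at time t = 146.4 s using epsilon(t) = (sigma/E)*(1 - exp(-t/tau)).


epsilon(t) = (sigma/E) * (1 - exp(-t/tau))
sigma/E = 597010.0000 / 9.9478e+07 = 0.0060
exp(-t/tau) = exp(-146.4 / 90.2) = 0.1973
epsilon = 0.0060 * (1 - 0.1973)
epsilon = 0.0048


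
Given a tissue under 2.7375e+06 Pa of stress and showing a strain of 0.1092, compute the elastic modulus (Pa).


E = stress / strain
E = 2.7375e+06 / 0.1092
E = 2.5069e+07


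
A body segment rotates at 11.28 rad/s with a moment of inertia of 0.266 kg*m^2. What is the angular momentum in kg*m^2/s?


L = I * omega
L = 0.266 * 11.28
L = 3.0005


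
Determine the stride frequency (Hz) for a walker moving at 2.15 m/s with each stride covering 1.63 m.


f = v / stride_length
f = 2.15 / 1.63
f = 1.3190


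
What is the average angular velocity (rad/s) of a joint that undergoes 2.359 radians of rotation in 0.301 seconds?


omega = delta_theta / delta_t
omega = 2.359 / 0.301
omega = 7.8372


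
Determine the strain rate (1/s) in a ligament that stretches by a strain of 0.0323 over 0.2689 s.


strain_rate = delta_strain / delta_t
strain_rate = 0.0323 / 0.2689
strain_rate = 0.1201


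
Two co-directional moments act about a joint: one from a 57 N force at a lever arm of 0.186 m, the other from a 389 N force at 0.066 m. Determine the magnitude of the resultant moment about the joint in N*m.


M = F1 * d1 + F2 * d2
M = 57 * 0.186 + 389 * 0.066
M = 10.6020 + 25.6740
M = 36.2760


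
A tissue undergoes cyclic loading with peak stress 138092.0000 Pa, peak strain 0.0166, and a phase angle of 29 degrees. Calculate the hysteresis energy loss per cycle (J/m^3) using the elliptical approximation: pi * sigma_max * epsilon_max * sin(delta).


E_loss = pi * sigma_max * epsilon_max * sin(delta)
delta = 29 deg = 0.5061 rad
sin(delta) = 0.4848
E_loss = pi * 138092.0000 * 0.0166 * 0.4848
E_loss = 3491.3847


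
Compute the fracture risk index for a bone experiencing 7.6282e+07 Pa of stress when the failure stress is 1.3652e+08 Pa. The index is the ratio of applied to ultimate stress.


FRI = applied / ultimate
FRI = 7.6282e+07 / 1.3652e+08
FRI = 0.5588


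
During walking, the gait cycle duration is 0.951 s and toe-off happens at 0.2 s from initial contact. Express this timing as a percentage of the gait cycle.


pct = (event_time / cycle_time) * 100
pct = (0.2 / 0.951) * 100
ratio = 0.2103
pct = 21.0305


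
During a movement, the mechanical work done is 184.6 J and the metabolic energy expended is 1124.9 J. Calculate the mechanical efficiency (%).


eta = (W_mech / E_meta) * 100
eta = (184.6 / 1124.9) * 100
ratio = 0.1641
eta = 16.4103


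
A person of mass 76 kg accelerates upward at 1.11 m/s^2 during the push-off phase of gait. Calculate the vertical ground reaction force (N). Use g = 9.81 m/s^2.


GRF = m * (g + a)
GRF = 76 * (9.81 + 1.11)
GRF = 76 * 10.9200
GRF = 829.9200


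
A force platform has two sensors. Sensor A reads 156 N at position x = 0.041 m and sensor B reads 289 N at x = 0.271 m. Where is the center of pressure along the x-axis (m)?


COP_x = (F1*x1 + F2*x2) / (F1 + F2)
COP_x = (156*0.041 + 289*0.271) / (156 + 289)
Numerator = 84.7150
Denominator = 445
COP_x = 0.1904


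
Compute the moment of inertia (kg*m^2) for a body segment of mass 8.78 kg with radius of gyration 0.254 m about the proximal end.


I = m * k^2
I = 8.78 * 0.254^2
k^2 = 0.0645
I = 0.5665


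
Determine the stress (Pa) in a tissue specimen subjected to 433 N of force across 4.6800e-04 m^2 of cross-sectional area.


stress = F / A
stress = 433 / 4.6800e-04
stress = 925213.6752


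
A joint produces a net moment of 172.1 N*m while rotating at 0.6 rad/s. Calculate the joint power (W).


P = M * omega
P = 172.1 * 0.6
P = 103.2600


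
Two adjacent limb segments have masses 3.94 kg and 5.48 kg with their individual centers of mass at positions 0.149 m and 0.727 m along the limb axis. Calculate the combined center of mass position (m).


COM = (m1*x1 + m2*x2) / (m1 + m2)
COM = (3.94*0.149 + 5.48*0.727) / (3.94 + 5.48)
Numerator = 4.5710
Denominator = 9.4200
COM = 0.4852


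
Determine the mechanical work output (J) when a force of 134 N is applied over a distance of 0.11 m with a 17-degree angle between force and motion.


W = F * d * cos(theta)
theta = 17 deg = 0.2967 rad
cos(theta) = 0.9563
W = 134 * 0.11 * 0.9563
W = 14.0959


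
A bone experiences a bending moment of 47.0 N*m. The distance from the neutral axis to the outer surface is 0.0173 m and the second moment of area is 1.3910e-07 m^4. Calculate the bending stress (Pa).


sigma = M * c / I
sigma = 47.0 * 0.0173 / 1.3910e-07
M * c = 0.8131
sigma = 5.8454e+06


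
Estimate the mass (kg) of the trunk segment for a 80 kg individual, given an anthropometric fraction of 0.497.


m_segment = body_mass * fraction
m_segment = 80 * 0.497
m_segment = 39.7600


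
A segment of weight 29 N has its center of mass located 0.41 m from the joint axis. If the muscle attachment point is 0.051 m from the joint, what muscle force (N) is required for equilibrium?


F_muscle = W * d_load / d_muscle
F_muscle = 29 * 0.41 / 0.051
Numerator = 11.8900
F_muscle = 233.1373


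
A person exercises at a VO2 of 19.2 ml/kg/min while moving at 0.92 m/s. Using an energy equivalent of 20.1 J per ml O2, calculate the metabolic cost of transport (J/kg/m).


Power per kg = VO2 * 20.1 / 60
Power per kg = 19.2 * 20.1 / 60 = 6.4320 W/kg
Cost = power_per_kg / speed
Cost = 6.4320 / 0.92
Cost = 6.9913


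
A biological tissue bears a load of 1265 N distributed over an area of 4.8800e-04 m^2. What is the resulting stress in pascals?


stress = F / A
stress = 1265 / 4.8800e-04
stress = 2.5922e+06


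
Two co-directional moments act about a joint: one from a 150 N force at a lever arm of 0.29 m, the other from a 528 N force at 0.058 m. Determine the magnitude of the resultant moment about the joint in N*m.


M = F1 * d1 + F2 * d2
M = 150 * 0.29 + 528 * 0.058
M = 43.5000 + 30.6240
M = 74.1240


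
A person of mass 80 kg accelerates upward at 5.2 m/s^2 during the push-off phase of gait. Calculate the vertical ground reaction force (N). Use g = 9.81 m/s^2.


GRF = m * (g + a)
GRF = 80 * (9.81 + 5.2)
GRF = 80 * 15.0100
GRF = 1200.8000


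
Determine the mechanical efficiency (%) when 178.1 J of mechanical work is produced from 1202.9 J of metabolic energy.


eta = (W_mech / E_meta) * 100
eta = (178.1 / 1202.9) * 100
ratio = 0.1481
eta = 14.8059


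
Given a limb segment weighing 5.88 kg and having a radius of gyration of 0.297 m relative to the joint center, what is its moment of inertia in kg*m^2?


I = m * k^2
I = 5.88 * 0.297^2
k^2 = 0.0882
I = 0.5187


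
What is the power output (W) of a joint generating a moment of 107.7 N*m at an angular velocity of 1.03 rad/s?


P = M * omega
P = 107.7 * 1.03
P = 110.9310


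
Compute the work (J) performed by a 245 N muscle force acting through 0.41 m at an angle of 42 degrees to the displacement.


W = F * d * cos(theta)
theta = 42 deg = 0.7330 rad
cos(theta) = 0.7431
W = 245 * 0.41 * 0.7431
W = 74.6489


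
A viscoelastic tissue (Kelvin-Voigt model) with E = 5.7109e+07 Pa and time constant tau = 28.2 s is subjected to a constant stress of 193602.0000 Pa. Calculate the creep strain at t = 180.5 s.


epsilon(t) = (sigma/E) * (1 - exp(-t/tau))
sigma/E = 193602.0000 / 5.7109e+07 = 0.0034
exp(-t/tau) = exp(-180.5 / 28.2) = 0.0017
epsilon = 0.0034 * (1 - 0.0017)
epsilon = 0.0034


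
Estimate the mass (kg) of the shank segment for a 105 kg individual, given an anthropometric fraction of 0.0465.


m_segment = body_mass * fraction
m_segment = 105 * 0.0465
m_segment = 4.8825


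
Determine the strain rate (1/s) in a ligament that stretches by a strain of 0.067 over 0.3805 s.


strain_rate = delta_strain / delta_t
strain_rate = 0.067 / 0.3805
strain_rate = 0.1761


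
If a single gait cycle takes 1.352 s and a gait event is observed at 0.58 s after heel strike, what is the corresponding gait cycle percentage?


pct = (event_time / cycle_time) * 100
pct = (0.58 / 1.352) * 100
ratio = 0.4290
pct = 42.8994


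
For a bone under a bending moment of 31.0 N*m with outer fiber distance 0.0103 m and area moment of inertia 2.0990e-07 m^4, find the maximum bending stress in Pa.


sigma = M * c / I
sigma = 31.0 * 0.0103 / 2.0990e-07
M * c = 0.3193
sigma = 1.5212e+06


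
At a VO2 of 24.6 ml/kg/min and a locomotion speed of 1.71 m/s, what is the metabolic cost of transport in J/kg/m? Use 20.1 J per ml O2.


Power per kg = VO2 * 20.1 / 60
Power per kg = 24.6 * 20.1 / 60 = 8.2410 W/kg
Cost = power_per_kg / speed
Cost = 8.2410 / 1.71
Cost = 4.8193


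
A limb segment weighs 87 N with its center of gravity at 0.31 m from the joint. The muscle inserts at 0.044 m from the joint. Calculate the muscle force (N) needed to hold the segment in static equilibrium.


F_muscle = W * d_load / d_muscle
F_muscle = 87 * 0.31 / 0.044
Numerator = 26.9700
F_muscle = 612.9545


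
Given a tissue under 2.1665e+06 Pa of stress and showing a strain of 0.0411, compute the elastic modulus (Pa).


E = stress / strain
E = 2.1665e+06 / 0.0411
E = 5.2713e+07


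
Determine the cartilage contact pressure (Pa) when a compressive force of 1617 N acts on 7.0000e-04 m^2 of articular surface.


P = F / A
P = 1617 / 7.0000e-04
P = 2.3100e+06


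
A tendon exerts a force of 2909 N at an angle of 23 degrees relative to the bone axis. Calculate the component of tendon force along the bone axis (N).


F_eff = F_tendon * cos(theta)
theta = 23 deg = 0.4014 rad
cos(theta) = 0.9205
F_eff = 2909 * 0.9205
F_eff = 2677.7486


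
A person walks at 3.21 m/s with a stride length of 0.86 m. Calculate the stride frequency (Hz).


f = v / stride_length
f = 3.21 / 0.86
f = 3.7326


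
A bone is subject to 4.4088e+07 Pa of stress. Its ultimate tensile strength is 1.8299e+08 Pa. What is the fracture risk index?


FRI = applied / ultimate
FRI = 4.4088e+07 / 1.8299e+08
FRI = 0.2409


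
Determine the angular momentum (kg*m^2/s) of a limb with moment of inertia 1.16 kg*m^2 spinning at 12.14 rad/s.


L = I * omega
L = 1.16 * 12.14
L = 14.0824


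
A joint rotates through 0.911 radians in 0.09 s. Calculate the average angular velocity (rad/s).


omega = delta_theta / delta_t
omega = 0.911 / 0.09
omega = 10.1222


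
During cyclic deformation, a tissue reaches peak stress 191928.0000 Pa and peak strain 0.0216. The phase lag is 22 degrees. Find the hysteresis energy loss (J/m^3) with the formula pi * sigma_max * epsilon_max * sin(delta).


E_loss = pi * sigma_max * epsilon_max * sin(delta)
delta = 22 deg = 0.3840 rad
sin(delta) = 0.3746
E_loss = pi * 191928.0000 * 0.0216 * 0.3746
E_loss = 4878.8490


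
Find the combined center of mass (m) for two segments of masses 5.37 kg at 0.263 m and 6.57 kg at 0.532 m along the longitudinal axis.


COM = (m1*x1 + m2*x2) / (m1 + m2)
COM = (5.37*0.263 + 6.57*0.532) / (5.37 + 6.57)
Numerator = 4.9076
Denominator = 11.9400
COM = 0.4110


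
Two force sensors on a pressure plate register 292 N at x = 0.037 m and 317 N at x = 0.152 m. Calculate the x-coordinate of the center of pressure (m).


COP_x = (F1*x1 + F2*x2) / (F1 + F2)
COP_x = (292*0.037 + 317*0.152) / (292 + 317)
Numerator = 58.9880
Denominator = 609
COP_x = 0.0969


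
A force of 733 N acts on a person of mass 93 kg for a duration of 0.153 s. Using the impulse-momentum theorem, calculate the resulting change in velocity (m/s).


J = F * dt = 733 * 0.153 = 112.1490 N*s
delta_v = J / m
delta_v = 112.1490 / 93
delta_v = 1.2059


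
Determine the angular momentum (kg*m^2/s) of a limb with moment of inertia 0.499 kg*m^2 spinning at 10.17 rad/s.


L = I * omega
L = 0.499 * 10.17
L = 5.0748


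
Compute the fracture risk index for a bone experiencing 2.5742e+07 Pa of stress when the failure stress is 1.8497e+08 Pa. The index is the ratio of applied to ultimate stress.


FRI = applied / ultimate
FRI = 2.5742e+07 / 1.8497e+08
FRI = 0.1392


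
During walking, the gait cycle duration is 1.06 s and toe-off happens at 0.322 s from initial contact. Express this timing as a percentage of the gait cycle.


pct = (event_time / cycle_time) * 100
pct = (0.322 / 1.06) * 100
ratio = 0.3038
pct = 30.3774


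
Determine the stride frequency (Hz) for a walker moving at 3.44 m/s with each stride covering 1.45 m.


f = v / stride_length
f = 3.44 / 1.45
f = 2.3724


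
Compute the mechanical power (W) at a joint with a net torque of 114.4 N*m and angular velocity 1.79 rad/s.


P = M * omega
P = 114.4 * 1.79
P = 204.7760


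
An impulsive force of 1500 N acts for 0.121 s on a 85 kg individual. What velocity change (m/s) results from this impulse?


J = F * dt = 1500 * 0.121 = 181.5000 N*s
delta_v = J / m
delta_v = 181.5000 / 85
delta_v = 2.1353


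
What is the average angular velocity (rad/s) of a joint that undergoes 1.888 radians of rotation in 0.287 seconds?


omega = delta_theta / delta_t
omega = 1.888 / 0.287
omega = 6.5784


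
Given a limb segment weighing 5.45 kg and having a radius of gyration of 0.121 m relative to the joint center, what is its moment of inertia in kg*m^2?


I = m * k^2
I = 5.45 * 0.121^2
k^2 = 0.0146
I = 0.0798


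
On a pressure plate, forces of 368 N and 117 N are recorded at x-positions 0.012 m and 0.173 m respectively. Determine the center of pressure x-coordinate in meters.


COP_x = (F1*x1 + F2*x2) / (F1 + F2)
COP_x = (368*0.012 + 117*0.173) / (368 + 117)
Numerator = 24.6570
Denominator = 485
COP_x = 0.0508


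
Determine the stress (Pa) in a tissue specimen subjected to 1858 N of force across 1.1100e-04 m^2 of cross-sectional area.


stress = F / A
stress = 1858 / 1.1100e-04
stress = 1.6739e+07


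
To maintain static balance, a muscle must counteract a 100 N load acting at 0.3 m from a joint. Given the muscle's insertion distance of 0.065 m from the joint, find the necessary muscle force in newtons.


F_muscle = W * d_load / d_muscle
F_muscle = 100 * 0.3 / 0.065
Numerator = 30.0000
F_muscle = 461.5385


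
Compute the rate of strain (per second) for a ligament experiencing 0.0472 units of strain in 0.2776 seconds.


strain_rate = delta_strain / delta_t
strain_rate = 0.0472 / 0.2776
strain_rate = 0.1700


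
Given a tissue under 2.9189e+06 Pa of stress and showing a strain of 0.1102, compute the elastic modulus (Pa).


E = stress / strain
E = 2.9189e+06 / 0.1102
E = 2.6487e+07


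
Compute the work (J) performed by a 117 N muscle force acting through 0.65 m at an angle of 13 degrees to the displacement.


W = F * d * cos(theta)
theta = 13 deg = 0.2269 rad
cos(theta) = 0.9744
W = 117 * 0.65 * 0.9744
W = 74.1008


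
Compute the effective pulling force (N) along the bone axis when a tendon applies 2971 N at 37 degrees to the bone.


F_eff = F_tendon * cos(theta)
theta = 37 deg = 0.6458 rad
cos(theta) = 0.7986
F_eff = 2971 * 0.7986
F_eff = 2372.7461


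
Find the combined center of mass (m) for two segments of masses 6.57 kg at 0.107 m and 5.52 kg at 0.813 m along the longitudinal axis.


COM = (m1*x1 + m2*x2) / (m1 + m2)
COM = (6.57*0.107 + 5.52*0.813) / (6.57 + 5.52)
Numerator = 5.1907
Denominator = 12.0900
COM = 0.4293


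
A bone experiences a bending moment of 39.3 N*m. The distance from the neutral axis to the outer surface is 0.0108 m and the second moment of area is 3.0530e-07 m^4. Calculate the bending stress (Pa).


sigma = M * c / I
sigma = 39.3 * 0.0108 / 3.0530e-07
M * c = 0.4244
sigma = 1.3902e+06


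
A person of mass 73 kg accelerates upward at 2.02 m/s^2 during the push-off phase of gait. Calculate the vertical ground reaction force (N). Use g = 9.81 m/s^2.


GRF = m * (g + a)
GRF = 73 * (9.81 + 2.02)
GRF = 73 * 11.8300
GRF = 863.5900


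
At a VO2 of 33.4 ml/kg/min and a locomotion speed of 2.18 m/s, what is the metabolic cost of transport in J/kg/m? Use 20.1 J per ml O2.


Power per kg = VO2 * 20.1 / 60
Power per kg = 33.4 * 20.1 / 60 = 11.1890 W/kg
Cost = power_per_kg / speed
Cost = 11.1890 / 2.18
Cost = 5.1326


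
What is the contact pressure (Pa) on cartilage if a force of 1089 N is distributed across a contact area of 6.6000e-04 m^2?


P = F / A
P = 1089 / 6.6000e-04
P = 1.6500e+06


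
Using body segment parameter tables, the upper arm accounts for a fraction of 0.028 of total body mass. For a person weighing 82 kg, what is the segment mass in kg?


m_segment = body_mass * fraction
m_segment = 82 * 0.028
m_segment = 2.2960


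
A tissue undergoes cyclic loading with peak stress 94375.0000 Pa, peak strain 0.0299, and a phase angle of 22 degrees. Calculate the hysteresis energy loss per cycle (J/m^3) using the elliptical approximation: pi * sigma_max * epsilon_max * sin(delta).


E_loss = pi * sigma_max * epsilon_max * sin(delta)
delta = 22 deg = 0.3840 rad
sin(delta) = 0.3746
E_loss = pi * 94375.0000 * 0.0299 * 0.3746
E_loss = 3320.8820


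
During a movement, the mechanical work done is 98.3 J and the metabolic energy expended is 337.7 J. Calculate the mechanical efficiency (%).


eta = (W_mech / E_meta) * 100
eta = (98.3 / 337.7) * 100
ratio = 0.2911
eta = 29.1087


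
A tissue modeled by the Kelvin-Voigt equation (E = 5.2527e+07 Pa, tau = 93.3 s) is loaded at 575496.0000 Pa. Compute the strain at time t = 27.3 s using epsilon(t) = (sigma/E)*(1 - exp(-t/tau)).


epsilon(t) = (sigma/E) * (1 - exp(-t/tau))
sigma/E = 575496.0000 / 5.2527e+07 = 0.0110
exp(-t/tau) = exp(-27.3 / 93.3) = 0.7463
epsilon = 0.0110 * (1 - 0.7463)
epsilon = 0.0028


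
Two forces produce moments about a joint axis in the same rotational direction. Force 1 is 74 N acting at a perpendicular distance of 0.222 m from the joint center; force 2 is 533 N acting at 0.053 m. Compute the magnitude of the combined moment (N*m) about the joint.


M = F1 * d1 + F2 * d2
M = 74 * 0.222 + 533 * 0.053
M = 16.4280 + 28.2490
M = 44.6770


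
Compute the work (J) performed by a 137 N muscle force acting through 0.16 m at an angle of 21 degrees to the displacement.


W = F * d * cos(theta)
theta = 21 deg = 0.3665 rad
cos(theta) = 0.9336
W = 137 * 0.16 * 0.9336
W = 20.4641


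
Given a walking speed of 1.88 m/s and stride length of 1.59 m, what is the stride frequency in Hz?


f = v / stride_length
f = 1.88 / 1.59
f = 1.1824


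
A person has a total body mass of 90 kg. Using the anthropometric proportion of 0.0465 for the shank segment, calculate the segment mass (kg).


m_segment = body_mass * fraction
m_segment = 90 * 0.0465
m_segment = 4.1850


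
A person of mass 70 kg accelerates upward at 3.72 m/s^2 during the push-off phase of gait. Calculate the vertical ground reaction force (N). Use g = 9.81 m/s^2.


GRF = m * (g + a)
GRF = 70 * (9.81 + 3.72)
GRF = 70 * 13.5300
GRF = 947.1000


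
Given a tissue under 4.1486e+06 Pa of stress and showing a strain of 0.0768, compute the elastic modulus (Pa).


E = stress / strain
E = 4.1486e+06 / 0.0768
E = 5.4018e+07


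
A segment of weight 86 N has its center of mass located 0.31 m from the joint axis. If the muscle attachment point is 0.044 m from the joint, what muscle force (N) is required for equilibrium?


F_muscle = W * d_load / d_muscle
F_muscle = 86 * 0.31 / 0.044
Numerator = 26.6600
F_muscle = 605.9091


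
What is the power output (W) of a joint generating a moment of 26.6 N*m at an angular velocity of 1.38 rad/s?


P = M * omega
P = 26.6 * 1.38
P = 36.7080


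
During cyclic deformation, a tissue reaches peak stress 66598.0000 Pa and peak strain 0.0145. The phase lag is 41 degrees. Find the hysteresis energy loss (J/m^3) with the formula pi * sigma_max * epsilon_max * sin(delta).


E_loss = pi * sigma_max * epsilon_max * sin(delta)
delta = 41 deg = 0.7156 rad
sin(delta) = 0.6561
E_loss = pi * 66598.0000 * 0.0145 * 0.6561
E_loss = 1990.3157


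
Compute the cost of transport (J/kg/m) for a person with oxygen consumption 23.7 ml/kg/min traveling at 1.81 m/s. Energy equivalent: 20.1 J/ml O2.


Power per kg = VO2 * 20.1 / 60
Power per kg = 23.7 * 20.1 / 60 = 7.9395 W/kg
Cost = power_per_kg / speed
Cost = 7.9395 / 1.81
Cost = 4.3865


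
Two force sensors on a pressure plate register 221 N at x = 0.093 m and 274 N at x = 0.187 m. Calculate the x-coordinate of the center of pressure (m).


COP_x = (F1*x1 + F2*x2) / (F1 + F2)
COP_x = (221*0.093 + 274*0.187) / (221 + 274)
Numerator = 71.7910
Denominator = 495
COP_x = 0.1450


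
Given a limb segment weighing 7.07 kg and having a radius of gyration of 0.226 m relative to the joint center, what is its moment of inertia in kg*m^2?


I = m * k^2
I = 7.07 * 0.226^2
k^2 = 0.0511
I = 0.3611


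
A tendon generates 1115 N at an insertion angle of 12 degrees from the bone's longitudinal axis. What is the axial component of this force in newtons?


F_eff = F_tendon * cos(theta)
theta = 12 deg = 0.2094 rad
cos(theta) = 0.9781
F_eff = 1115 * 0.9781
F_eff = 1090.6346


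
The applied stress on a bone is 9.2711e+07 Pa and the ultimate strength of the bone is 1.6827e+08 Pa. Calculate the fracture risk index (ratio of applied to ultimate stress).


FRI = applied / ultimate
FRI = 9.2711e+07 / 1.6827e+08
FRI = 0.5510


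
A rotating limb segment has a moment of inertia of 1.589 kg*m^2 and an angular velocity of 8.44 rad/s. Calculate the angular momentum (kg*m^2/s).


L = I * omega
L = 1.589 * 8.44
L = 13.4112


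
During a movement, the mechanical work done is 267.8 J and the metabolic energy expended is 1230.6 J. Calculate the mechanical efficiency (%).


eta = (W_mech / E_meta) * 100
eta = (267.8 / 1230.6) * 100
ratio = 0.2176
eta = 21.7617


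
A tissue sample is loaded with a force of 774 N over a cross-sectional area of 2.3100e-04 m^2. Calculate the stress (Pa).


stress = F / A
stress = 774 / 2.3100e-04
stress = 3.3506e+06


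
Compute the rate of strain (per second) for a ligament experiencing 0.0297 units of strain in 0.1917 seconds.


strain_rate = delta_strain / delta_t
strain_rate = 0.0297 / 0.1917
strain_rate = 0.1549


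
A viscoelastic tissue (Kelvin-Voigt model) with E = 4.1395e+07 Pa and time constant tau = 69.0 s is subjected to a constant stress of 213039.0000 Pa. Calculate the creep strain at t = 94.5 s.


epsilon(t) = (sigma/E) * (1 - exp(-t/tau))
sigma/E = 213039.0000 / 4.1395e+07 = 0.0051
exp(-t/tau) = exp(-94.5 / 69.0) = 0.2542
epsilon = 0.0051 * (1 - 0.2542)
epsilon = 0.0038


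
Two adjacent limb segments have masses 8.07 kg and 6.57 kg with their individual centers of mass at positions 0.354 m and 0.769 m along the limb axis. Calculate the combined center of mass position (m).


COM = (m1*x1 + m2*x2) / (m1 + m2)
COM = (8.07*0.354 + 6.57*0.769) / (8.07 + 6.57)
Numerator = 7.9091
Denominator = 14.6400
COM = 0.5402


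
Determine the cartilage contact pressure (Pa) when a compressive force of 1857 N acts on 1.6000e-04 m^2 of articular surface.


P = F / A
P = 1857 / 1.6000e-04
P = 1.1606e+07


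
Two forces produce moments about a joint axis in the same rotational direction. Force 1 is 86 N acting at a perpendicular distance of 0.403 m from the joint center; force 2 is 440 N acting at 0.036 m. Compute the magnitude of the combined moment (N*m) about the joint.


M = F1 * d1 + F2 * d2
M = 86 * 0.403 + 440 * 0.036
M = 34.6580 + 15.8400
M = 50.4980


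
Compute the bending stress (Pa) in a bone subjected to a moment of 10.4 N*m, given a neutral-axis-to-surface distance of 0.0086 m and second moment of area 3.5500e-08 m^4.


sigma = M * c / I
sigma = 10.4 * 0.0086 / 3.5500e-08
M * c = 0.0894
sigma = 2.5194e+06


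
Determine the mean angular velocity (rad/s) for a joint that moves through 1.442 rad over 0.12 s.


omega = delta_theta / delta_t
omega = 1.442 / 0.12
omega = 12.0167


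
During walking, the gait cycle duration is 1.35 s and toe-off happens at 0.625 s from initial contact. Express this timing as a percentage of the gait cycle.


pct = (event_time / cycle_time) * 100
pct = (0.625 / 1.35) * 100
ratio = 0.4630
pct = 46.2963


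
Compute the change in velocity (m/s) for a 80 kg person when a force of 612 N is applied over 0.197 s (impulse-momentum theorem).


J = F * dt = 612 * 0.197 = 120.5640 N*s
delta_v = J / m
delta_v = 120.5640 / 80
delta_v = 1.5071


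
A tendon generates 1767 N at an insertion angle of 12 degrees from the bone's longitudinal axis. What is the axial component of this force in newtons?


F_eff = F_tendon * cos(theta)
theta = 12 deg = 0.2094 rad
cos(theta) = 0.9781
F_eff = 1767 * 0.9781
F_eff = 1728.3868


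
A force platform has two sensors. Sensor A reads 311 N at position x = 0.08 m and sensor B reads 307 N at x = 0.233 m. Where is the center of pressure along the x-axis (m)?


COP_x = (F1*x1 + F2*x2) / (F1 + F2)
COP_x = (311*0.08 + 307*0.233) / (311 + 307)
Numerator = 96.4110
Denominator = 618
COP_x = 0.1560


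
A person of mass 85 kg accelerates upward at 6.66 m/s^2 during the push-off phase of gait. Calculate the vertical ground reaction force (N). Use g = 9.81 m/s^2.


GRF = m * (g + a)
GRF = 85 * (9.81 + 6.66)
GRF = 85 * 16.4700
GRF = 1399.9500


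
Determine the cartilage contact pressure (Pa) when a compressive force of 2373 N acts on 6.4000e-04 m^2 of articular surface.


P = F / A
P = 2373 / 6.4000e-04
P = 3.7078e+06


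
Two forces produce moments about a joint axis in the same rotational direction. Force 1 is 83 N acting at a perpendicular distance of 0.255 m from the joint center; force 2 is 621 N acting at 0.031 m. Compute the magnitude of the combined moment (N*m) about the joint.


M = F1 * d1 + F2 * d2
M = 83 * 0.255 + 621 * 0.031
M = 21.1650 + 19.2510
M = 40.4160


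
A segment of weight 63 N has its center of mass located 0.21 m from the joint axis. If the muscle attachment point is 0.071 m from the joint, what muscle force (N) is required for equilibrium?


F_muscle = W * d_load / d_muscle
F_muscle = 63 * 0.21 / 0.071
Numerator = 13.2300
F_muscle = 186.3380


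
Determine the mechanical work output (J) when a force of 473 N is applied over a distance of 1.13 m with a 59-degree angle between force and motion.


W = F * d * cos(theta)
theta = 59 deg = 1.0297 rad
cos(theta) = 0.5150
W = 473 * 1.13 * 0.5150
W = 275.2827
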